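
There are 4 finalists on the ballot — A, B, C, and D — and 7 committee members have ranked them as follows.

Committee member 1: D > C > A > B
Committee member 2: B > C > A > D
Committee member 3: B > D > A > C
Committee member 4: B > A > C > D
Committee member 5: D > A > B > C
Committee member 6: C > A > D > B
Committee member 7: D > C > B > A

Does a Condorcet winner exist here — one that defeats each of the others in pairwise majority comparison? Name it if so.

Head-to-head results (7 voters total):
A vs B: B wins 4–3.
A vs C: C wins 4–3.
A vs D: D wins 4–3.
B vs C: B wins 4–3.
B vs D: D wins 4–3.
C vs D: D wins 4–3.
D beats each rival — A (4–3), B (4–3), C (4–3) — so D is the Condorcet winner.

D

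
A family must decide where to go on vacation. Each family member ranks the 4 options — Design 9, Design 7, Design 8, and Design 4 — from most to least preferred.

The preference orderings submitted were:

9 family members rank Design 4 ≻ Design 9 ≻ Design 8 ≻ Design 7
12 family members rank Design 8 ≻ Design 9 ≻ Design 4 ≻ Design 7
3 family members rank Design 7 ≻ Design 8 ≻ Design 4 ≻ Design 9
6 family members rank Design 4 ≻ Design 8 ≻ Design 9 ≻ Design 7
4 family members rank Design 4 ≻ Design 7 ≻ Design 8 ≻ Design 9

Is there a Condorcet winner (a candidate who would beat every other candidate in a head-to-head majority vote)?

Yes

Head-to-head results (34 voters total):
Design 9 vs Design 7: Design 9 wins 27–7.
Design 9 vs Design 8: Design 8 wins 25–9.
Design 9 vs Design 4: Design 4 wins 22–12.
Design 7 vs Design 8: Design 8 wins 27–7.
Design 7 vs Design 4: Design 4 wins 31–3.
Design 8 vs Design 4: Design 4 wins 19–15.
Design 4 beats each rival — Design 9 (22–12), Design 7 (31–3), Design 8 (19–15) — so Design 4 is the Condorcet winner.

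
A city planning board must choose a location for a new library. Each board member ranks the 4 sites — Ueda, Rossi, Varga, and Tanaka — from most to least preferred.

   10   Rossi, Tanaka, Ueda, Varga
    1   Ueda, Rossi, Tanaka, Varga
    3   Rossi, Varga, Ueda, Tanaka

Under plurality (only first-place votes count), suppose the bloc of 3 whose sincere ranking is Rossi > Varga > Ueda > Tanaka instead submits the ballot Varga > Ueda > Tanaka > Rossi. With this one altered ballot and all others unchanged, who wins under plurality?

Rossi

First-place totals with the altered ballot: Ueda 1, Rossi 10, Varga 3, Tanaka 0.
The winner is unchanged: still Rossi.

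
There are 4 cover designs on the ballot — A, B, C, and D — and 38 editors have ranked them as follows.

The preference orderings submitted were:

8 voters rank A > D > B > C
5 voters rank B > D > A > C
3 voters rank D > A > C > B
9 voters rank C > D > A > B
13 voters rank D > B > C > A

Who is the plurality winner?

First-place vote totals:
  A: 8
  B: 5
  C: 9
  D: 16
D has the most first-place votes.

D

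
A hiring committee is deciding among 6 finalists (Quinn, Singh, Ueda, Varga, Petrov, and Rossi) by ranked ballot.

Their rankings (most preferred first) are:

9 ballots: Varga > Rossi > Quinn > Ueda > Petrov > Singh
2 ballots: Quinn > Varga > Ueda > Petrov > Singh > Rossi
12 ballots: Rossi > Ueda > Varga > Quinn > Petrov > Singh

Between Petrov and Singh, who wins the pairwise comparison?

Ballots ranking Petrov above Singh: 9+2+12 = 23.
Ballots ranking Singh above Petrov: 0.
Petrov wins the head-to-head, 23–0.

Petrov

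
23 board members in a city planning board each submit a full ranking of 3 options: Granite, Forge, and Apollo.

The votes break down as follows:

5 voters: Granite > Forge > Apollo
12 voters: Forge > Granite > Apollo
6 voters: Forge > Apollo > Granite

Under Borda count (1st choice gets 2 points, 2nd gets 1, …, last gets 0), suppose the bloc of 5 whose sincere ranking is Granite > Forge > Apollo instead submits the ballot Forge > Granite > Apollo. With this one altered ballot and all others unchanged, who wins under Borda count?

Forge

Borda totals with the altered ballot: Granite 17, Forge 46, Apollo 6.
The winner is unchanged: still Forge.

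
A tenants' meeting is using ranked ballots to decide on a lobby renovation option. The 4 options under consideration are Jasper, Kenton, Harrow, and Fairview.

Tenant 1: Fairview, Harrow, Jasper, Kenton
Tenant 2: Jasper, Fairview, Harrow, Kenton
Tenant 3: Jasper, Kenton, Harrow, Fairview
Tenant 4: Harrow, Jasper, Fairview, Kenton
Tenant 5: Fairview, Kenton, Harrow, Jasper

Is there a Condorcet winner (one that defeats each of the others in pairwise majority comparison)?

No

Head-to-head results (5 voters total):
Jasper vs Kenton: Jasper wins 4–1.
Jasper vs Harrow: Harrow wins 3–2.
Jasper vs Fairview: Jasper wins 3–2.
Kenton vs Harrow: Harrow wins 3–2.
Kenton vs Fairview: Fairview wins 4–1.
Harrow vs Fairview: Fairview wins 3–2.
No candidate beats all others: Jasper beats Fairview beats Harrow beats Jasper, a majority cycle.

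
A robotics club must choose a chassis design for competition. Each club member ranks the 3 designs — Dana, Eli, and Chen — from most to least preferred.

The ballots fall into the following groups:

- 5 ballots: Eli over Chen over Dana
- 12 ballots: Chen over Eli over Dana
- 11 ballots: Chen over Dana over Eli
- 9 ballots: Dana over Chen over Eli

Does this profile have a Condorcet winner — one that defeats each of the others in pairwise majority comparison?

Yes

Head-to-head results (37 voters total):
Dana vs Eli: Dana wins 20–17.
Dana vs Chen: Chen wins 28–9.
Eli vs Chen: Chen wins 32–5.
Chen beats each rival — Dana (28–9), Eli (32–5) — so Chen is the Condorcet winner.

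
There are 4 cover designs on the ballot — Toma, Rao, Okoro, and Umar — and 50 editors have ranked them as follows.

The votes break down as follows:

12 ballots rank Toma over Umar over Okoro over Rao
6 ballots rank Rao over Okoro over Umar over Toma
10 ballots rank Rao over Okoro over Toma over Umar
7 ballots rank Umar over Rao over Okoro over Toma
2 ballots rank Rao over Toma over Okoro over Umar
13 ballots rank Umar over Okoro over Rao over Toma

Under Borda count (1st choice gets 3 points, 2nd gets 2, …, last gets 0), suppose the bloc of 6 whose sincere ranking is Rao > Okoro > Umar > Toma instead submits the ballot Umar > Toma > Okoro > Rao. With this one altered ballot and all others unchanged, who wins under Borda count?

Borda totals with the altered ballot: Toma 62, Rao 63, Okoro 73, Umar 102.
The winner is unchanged: still Umar.

Umar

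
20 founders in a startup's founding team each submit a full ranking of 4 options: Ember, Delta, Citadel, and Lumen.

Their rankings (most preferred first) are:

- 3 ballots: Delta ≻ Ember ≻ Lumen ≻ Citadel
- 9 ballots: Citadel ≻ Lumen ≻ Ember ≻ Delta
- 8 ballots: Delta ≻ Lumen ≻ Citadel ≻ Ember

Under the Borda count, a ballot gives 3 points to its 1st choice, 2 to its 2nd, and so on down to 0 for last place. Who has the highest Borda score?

Lumen

Borda scores:
  Ember: 3·2 + 9·1 + 8·0 = 15
  Delta: 3·3 + 9·0 + 8·3 = 33
  Citadel: 3·0 + 9·3 + 8·1 = 35
  Lumen: 3·1 + 9·2 + 8·2 = 37
Lumen has the highest total.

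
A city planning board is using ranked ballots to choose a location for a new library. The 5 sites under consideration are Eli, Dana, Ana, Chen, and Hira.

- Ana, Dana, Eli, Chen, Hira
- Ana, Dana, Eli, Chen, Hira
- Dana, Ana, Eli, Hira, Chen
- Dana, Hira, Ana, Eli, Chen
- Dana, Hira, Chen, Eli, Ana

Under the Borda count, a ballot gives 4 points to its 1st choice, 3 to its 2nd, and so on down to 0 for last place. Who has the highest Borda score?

Borda scores:
  Eli: 2 + 2 + 2 + 1 + 1 = 8
  Dana: 3 + 3 + 4 + 4 + 4 = 18
  Ana: 4 + 4 + 3 + 2 + 0 = 13
  Chen: 1 + 1 + 0 + 0 + 2 = 4
  Hira: 0 + 0 + 1 + 3 + 3 = 7
Dana has the highest total.

Dana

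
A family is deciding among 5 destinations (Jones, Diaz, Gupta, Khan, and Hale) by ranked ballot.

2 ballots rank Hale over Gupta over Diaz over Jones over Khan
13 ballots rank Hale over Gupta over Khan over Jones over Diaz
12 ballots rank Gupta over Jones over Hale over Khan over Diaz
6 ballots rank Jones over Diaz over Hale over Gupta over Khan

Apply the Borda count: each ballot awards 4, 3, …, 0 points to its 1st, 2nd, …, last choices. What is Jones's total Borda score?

Borda scores:
  Jones: 2·1 + 13·1 + 12·3 + 6·4 = 75
  Diaz: 2·2 + 13·0 + 12·0 + 6·3 = 22
  Gupta: 2·3 + 13·3 + 12·4 + 6·1 = 99
  Khan: 2·0 + 13·2 + 12·1 + 6·0 = 38
  Hale: 2·4 + 13·4 + 12·2 + 6·2 = 96

75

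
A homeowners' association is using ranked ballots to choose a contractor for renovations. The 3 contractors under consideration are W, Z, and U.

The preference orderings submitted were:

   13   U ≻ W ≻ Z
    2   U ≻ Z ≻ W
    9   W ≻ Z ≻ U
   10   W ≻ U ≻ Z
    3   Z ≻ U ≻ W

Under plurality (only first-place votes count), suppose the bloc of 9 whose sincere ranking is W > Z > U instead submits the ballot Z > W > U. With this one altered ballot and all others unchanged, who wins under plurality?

U

First-place totals with the altered ballot: W 10, Z 12, U 15.
The switch changes the winner from W to U.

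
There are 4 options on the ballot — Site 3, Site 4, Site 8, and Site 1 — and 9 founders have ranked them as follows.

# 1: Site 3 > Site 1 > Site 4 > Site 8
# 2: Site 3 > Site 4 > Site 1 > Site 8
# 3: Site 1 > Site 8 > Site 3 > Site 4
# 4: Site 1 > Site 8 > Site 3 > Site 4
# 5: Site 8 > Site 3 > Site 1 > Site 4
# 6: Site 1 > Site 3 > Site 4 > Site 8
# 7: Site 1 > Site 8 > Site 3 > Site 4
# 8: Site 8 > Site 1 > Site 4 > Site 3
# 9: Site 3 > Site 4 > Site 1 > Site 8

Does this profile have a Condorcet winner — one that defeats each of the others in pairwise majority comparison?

Yes

Head-to-head results (9 voters total):
Site 3 vs Site 4: Site 3 wins 8–1.
Site 3 vs Site 8: Site 8 wins 5–4.
Site 3 vs Site 1: Site 1 wins 5–4.
Site 4 vs Site 8: Site 8 wins 5–4.
Site 4 vs Site 1: Site 1 wins 7–2.
Site 8 vs Site 1: Site 1 wins 7–2.
Site 1 beats each rival — Site 3 (5–4), Site 4 (7–2), Site 8 (7–2) — so Site 1 is the Condorcet winner.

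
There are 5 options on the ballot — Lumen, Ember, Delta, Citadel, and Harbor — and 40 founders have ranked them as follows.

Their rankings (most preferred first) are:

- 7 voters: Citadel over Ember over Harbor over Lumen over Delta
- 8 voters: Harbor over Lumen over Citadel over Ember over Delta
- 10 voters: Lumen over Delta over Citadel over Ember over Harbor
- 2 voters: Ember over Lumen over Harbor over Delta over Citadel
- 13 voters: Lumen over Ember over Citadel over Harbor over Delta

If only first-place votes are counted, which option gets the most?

Lumen

First-place vote totals:
  Lumen: 23
  Ember: 2
  Delta: 0
  Citadel: 7
  Harbor: 8
Lumen has the most first-place votes.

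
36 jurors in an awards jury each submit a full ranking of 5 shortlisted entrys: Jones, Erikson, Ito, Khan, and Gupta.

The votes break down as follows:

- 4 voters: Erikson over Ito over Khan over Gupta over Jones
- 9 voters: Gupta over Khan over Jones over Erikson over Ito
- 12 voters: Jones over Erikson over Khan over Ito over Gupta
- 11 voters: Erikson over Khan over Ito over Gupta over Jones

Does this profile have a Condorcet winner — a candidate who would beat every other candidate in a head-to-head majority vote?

Head-to-head results (36 voters total):
Jones vs Erikson: Jones wins 21–15.
Jones vs Ito: Jones wins 21–15.
Jones vs Khan: Khan wins 24–12.
Jones vs Gupta: Gupta wins 24–12.
Erikson vs Ito: Erikson wins 36–0.
Erikson vs Khan: Erikson wins 27–9.
Erikson vs Gupta: Erikson wins 27–9.
Ito vs Khan: Khan wins 32–4.
Ito vs Gupta: Ito wins 27–9.
Khan vs Gupta: Khan wins 27–9.
No candidate beats all others: Jones beats Erikson beats Khan beats Jones, a majority cycle.

No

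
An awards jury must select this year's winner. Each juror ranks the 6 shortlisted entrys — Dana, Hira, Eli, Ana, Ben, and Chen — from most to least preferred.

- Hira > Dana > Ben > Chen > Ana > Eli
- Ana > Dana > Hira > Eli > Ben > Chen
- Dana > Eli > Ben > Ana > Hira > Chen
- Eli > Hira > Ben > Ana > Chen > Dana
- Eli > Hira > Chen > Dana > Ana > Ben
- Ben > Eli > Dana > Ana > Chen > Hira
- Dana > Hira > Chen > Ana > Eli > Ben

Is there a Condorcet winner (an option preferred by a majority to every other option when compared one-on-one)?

Head-to-head results (7 voters total):
Dana vs Hira: Dana wins 4–3.
Dana vs Eli: Dana wins 4–3.
Dana vs Ana: Dana wins 5–2.
Dana vs Ben: Dana wins 5–2.
Dana vs Chen: Dana wins 5–2.
Hira vs Eli: Eli wins 4–3.
Hira vs Ana: Hira wins 4–3.
Hira vs Ben: Hira wins 5–2.
Hira vs Chen: Hira wins 6–1.
Eli vs Ana: Eli wins 4–3.
Eli vs Ben: Eli wins 5–2.
Eli vs Chen: Eli wins 5–2.
Ana vs Ben: Ben wins 4–3.
Ana vs Chen: Ana wins 4–3.
Ben vs Chen: Ben wins 5–2.
Dana beats each rival — Hira (4–3), Eli (4–3), Ana (5–2), Ben (5–2), Chen (5–2) — so Dana is the Condorcet winner.

Yes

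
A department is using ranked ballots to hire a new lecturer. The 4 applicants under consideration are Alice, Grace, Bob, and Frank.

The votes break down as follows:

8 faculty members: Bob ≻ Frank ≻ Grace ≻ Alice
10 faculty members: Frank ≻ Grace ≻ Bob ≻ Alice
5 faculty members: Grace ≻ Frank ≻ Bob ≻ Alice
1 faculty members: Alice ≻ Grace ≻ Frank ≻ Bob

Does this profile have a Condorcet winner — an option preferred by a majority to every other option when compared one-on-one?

Head-to-head results (24 voters total):
Alice vs Grace: Grace wins 23–1.
Alice vs Bob: Bob wins 23–1.
Alice vs Frank: Frank wins 23–1.
Grace vs Bob: Grace wins 16–8.
Grace vs Frank: Frank wins 18–6.
Bob vs Frank: Frank wins 16–8.
Frank beats each rival — Alice (23–1), Grace (18–6), Bob (16–8) — so Frank is the Condorcet winner.

Yes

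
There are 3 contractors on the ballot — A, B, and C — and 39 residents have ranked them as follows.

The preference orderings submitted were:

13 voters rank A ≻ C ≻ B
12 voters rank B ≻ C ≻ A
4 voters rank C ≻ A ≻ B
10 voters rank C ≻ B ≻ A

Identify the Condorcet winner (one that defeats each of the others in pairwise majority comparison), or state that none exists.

C

Head-to-head results (39 voters total):
A vs B: B wins 22–17.
A vs C: C wins 26–13.
B vs C: C wins 27–12.
C beats each rival — A (26–13), B (27–12) — so C is the Condorcet winner.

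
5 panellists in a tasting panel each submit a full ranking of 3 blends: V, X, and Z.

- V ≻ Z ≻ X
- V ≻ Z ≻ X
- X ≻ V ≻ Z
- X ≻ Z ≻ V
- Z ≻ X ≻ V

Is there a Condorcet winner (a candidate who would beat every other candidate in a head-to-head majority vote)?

No

Head-to-head results (5 voters total):
V vs X: X wins 3–2.
V vs Z: V wins 3–2.
X vs Z: Z wins 3–2.
No candidate beats all others: V beats Z beats X beats V, a majority cycle.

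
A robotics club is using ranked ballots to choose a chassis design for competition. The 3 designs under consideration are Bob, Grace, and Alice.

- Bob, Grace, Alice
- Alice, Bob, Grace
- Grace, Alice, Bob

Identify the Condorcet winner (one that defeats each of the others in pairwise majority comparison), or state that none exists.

Head-to-head results (3 voters total):
Bob vs Grace: Bob wins 2–1.
Bob vs Alice: Alice wins 2–1.
Grace vs Alice: Grace wins 2–1.
No candidate beats all others: Bob beats Grace beats Alice beats Bob, a majority cycle.

There is no Condorcet winner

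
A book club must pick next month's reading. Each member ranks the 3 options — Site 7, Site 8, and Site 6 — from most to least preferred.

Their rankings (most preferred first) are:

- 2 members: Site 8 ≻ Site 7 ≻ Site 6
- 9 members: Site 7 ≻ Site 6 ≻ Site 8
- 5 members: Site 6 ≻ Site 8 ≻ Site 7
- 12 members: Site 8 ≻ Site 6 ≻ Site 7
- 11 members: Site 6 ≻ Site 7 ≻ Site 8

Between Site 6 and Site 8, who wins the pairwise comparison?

Ballots ranking Site 6 above Site 8: 9+5+11 = 25.
Ballots ranking Site 8 above Site 6: 2+12 = 14.
Site 6 wins the head-to-head, 25–14.

Site 6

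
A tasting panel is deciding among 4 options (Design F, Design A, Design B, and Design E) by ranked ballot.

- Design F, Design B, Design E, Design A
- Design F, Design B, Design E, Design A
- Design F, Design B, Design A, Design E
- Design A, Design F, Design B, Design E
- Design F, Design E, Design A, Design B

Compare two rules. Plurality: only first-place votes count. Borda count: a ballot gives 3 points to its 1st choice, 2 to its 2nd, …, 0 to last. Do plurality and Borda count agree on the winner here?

Plurality first-place counts: Design F 4, Design A 1, Design B 0, Design E 0 → Design F.
Borda totals: Design F 14, Design A 5, Design B 7, Design E 4 → Design F.
The two rules agree on Design F.

Yes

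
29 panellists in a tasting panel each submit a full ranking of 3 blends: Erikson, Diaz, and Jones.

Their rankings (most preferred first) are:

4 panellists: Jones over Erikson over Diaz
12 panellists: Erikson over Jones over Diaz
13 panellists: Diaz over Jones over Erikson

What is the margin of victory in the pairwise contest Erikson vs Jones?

5

Ballots ranking Erikson above Jones: 12.
Ballots ranking Jones above Erikson: 4+13 = 17.
Jones wins 17–12, a margin of 5.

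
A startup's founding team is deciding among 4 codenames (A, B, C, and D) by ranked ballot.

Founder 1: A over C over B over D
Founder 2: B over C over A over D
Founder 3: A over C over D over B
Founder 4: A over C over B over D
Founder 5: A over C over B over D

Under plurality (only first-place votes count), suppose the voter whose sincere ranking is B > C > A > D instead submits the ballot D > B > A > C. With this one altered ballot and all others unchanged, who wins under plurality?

First-place totals with the altered ballot: A 4, B 0, C 0, D 1.
The winner is unchanged: still A.

A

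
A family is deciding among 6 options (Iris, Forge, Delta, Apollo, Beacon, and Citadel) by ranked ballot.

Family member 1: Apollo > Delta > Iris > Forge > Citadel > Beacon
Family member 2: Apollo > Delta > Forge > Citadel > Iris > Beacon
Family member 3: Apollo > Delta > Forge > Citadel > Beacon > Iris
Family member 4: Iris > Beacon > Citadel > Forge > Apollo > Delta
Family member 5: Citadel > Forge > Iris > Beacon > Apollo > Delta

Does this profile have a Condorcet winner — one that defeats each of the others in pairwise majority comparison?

Yes

Head-to-head results (5 voters total):
Iris vs Forge: Forge wins 3–2.
Iris vs Delta: Delta wins 3–2.
Iris vs Apollo: Apollo wins 3–2.
Iris vs Beacon: Iris wins 4–1.
Iris vs Citadel: Citadel wins 3–2.
Forge vs Delta: Delta wins 3–2.
Forge vs Apollo: Apollo wins 3–2.
Forge vs Beacon: Forge wins 4–1.
Forge vs Citadel: Forge wins 3–2.
Delta vs Apollo: Apollo wins 5–0.
Delta vs Beacon: Delta wins 3–2.
Delta vs Citadel: Delta wins 3–2.
Apollo vs Beacon: Apollo wins 3–2.
Apollo vs Citadel: Apollo wins 3–2.
Beacon vs Citadel: Citadel wins 4–1.
Apollo beats each rival — Iris (3–2), Forge (3–2), Delta (5–0), Beacon (3–2), Citadel (3–2) — so Apollo is the Condorcet winner.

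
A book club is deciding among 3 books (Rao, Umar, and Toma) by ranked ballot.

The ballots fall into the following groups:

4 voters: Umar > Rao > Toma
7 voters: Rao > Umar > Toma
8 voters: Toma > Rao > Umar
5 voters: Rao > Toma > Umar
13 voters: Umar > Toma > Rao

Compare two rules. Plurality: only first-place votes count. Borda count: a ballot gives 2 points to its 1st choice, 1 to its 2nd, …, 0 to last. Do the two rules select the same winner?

Yes

Plurality first-place counts: Rao 12, Umar 17, Toma 8 → Umar.
Borda totals: Rao 36, Umar 41, Toma 34 → Umar.
The two rules agree on Umar.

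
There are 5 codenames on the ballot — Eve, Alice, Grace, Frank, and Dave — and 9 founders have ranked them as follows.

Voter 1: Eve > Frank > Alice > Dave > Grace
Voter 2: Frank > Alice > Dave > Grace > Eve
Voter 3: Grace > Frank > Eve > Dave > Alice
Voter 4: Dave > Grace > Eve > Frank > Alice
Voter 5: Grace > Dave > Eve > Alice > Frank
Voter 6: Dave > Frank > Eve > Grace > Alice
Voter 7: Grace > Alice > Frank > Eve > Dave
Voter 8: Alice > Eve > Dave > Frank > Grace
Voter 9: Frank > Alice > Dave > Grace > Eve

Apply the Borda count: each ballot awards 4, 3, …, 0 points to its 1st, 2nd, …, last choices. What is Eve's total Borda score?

16

Borda scores:
  Eve: 4 + 0 + 2 + 2 + 2 + 2 + 1 + 3 + 0 = 16
  Alice: 2 + 3 + 0 + 0 + 1 + 0 + 3 + 4 + 3 = 16
  Grace: 0 + 1 + 4 + 3 + 4 + 1 + 4 + 0 + 1 = 18
  Frank: 3 + 4 + 3 + 1 + 0 + 3 + 2 + 1 + 4 = 21
  Dave: 1 + 2 + 1 + 4 + 3 + 4 + 0 + 2 + 2 = 19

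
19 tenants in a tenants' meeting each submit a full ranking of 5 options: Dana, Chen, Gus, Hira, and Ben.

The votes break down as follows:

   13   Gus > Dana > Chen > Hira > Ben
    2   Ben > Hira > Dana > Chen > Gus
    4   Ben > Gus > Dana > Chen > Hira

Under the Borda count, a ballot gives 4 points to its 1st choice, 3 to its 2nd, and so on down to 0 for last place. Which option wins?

Borda scores:
  Dana: 13·3 + 2·2 + 4·2 = 51
  Chen: 13·2 + 2·1 + 4·1 = 32
  Gus: 13·4 + 2·0 + 4·3 = 64
  Hira: 13·1 + 2·3 + 4·0 = 19
  Ben: 13·0 + 2·4 + 4·4 = 24
Gus has the highest total.

Gus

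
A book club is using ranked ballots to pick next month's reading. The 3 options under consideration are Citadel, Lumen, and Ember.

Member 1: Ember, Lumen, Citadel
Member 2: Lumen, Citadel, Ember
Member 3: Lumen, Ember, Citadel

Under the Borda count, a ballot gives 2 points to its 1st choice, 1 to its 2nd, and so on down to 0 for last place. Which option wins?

Lumen

Borda scores:
  Citadel: 0 + 1 + 0 = 1
  Lumen: 1 + 2 + 2 = 5
  Ember: 2 + 0 + 1 = 3
Lumen has the highest total.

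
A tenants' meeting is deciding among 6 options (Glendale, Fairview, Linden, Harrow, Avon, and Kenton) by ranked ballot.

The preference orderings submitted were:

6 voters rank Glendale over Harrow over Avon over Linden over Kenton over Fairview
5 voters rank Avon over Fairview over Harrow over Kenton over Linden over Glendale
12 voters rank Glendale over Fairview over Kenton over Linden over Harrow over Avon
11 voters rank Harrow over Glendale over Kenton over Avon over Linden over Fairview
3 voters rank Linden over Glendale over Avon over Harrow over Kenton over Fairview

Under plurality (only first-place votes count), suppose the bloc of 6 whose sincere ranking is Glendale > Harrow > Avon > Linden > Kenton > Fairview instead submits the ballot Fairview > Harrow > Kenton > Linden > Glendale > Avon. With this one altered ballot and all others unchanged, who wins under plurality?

Glendale

First-place totals with the altered ballot: Glendale 12, Fairview 6, Linden 3, Harrow 11, Avon 5, Kenton 0.
The winner is unchanged: still Glendale.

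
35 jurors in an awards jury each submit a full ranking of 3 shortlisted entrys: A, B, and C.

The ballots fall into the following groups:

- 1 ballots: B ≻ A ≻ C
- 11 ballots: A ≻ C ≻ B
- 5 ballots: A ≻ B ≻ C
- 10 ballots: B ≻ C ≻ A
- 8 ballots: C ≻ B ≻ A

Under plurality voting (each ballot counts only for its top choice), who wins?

A

First-place vote totals:
  A: 16
  B: 11
  C: 8
A has the most first-place votes.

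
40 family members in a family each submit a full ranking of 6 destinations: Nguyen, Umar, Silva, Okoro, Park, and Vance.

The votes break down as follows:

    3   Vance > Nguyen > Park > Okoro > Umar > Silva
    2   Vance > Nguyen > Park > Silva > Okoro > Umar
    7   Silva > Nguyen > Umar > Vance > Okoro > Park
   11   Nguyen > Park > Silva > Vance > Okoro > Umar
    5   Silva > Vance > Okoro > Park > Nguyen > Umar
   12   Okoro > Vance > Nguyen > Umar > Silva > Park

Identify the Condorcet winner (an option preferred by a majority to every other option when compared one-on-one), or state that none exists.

No Condorcet winner

Head-to-head results (40 voters total):
Nguyen vs Umar: Nguyen wins 40–0.
Nguyen vs Silva: Nguyen wins 28–12.
Nguyen vs Okoro: Nguyen wins 23–17.
Nguyen vs Park: Nguyen wins 35–5.
Nguyen vs Vance: Vance wins 22–18.
Umar vs Silva: Silva wins 25–15.
Umar vs Okoro: Okoro wins 33–7.
Umar vs Park: Park wins 21–19.
Umar vs Vance: Vance wins 33–7.
Silva vs Okoro: Silva wins 25–15.
Silva vs Park: Silva wins 24–16.
Silva vs Vance: Silva wins 23–17.
Okoro vs Park: Okoro wins 24–16.
Okoro vs Vance: Vance wins 28–12.
Park vs Vance: Vance wins 29–11.
No candidate beats all others: Nguyen beats Silva beats Vance beats Nguyen, a majority cycle.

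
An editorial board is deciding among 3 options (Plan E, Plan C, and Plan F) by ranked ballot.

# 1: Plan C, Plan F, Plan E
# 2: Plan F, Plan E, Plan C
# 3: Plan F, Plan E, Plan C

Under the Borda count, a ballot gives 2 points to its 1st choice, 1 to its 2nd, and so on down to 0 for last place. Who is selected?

Borda scores:
  Plan E: 0 + 1 + 1 = 2
  Plan C: 2 + 0 + 0 = 2
  Plan F: 1 + 2 + 2 = 5
Plan F has the highest total.

Plan F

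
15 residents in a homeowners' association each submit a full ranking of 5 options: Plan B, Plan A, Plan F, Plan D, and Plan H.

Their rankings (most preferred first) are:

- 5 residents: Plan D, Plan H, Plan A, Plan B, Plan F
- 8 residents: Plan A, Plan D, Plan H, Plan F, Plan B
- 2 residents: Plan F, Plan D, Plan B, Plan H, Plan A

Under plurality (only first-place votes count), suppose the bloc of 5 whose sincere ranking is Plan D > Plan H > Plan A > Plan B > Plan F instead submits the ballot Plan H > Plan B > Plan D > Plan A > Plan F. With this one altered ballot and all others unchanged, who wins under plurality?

First-place totals with the altered ballot: Plan B 0, Plan A 8, Plan F 2, Plan D 0, Plan H 5.
The winner is unchanged: still Plan A.

Plan A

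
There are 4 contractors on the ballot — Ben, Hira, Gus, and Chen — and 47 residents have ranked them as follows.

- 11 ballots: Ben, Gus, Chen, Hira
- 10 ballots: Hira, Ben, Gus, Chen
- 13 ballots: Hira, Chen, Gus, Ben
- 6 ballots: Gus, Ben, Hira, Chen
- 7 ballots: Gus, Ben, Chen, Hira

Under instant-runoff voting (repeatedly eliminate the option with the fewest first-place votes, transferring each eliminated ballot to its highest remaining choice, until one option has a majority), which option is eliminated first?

Chen

Round 1: Hira 23, Gus 13, Ben 11, Chen 0. Chen has the fewest and is eliminated.
Round 2: Hira 23, Gus 13, Ben 11. Ben has the fewest and is eliminated.
Round 3: Gus 24, Hira 23. Gus has a majority.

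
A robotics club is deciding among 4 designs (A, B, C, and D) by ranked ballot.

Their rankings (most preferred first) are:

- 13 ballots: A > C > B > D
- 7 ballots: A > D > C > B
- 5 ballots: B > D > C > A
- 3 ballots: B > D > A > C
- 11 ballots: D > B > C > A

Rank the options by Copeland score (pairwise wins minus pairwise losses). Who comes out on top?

Pairwise results:
  A vs B: A wins 20–19.
  A vs C: A wins 23–16.
  A vs D: A wins 20–19.
  B vs C: C wins 20–19.
  B vs D: B wins 21–18.
  C vs D: D wins 26–13.
Copeland scores (wins − losses):
  A: 3 − 0 = 3
  B: 1 − 2 = -1
  C: 1 − 2 = -1
  D: 1 − 2 = -1
A has the best Copeland score.

A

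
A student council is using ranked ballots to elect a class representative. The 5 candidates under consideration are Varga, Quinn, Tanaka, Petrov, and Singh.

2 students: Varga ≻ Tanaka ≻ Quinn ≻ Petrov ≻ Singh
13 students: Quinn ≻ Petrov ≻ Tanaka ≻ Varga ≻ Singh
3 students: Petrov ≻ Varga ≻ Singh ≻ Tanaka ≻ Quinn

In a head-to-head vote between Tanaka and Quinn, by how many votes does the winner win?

Ballots ranking Tanaka above Quinn: 2+3 = 5.
Ballots ranking Quinn above Tanaka: 13.
Quinn wins 13–5, a margin of 8.

8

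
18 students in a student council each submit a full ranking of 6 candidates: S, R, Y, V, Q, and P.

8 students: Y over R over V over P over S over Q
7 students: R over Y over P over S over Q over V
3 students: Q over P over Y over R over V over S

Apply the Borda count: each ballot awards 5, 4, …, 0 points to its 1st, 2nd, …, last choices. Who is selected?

Borda scores:
  S: 8·1 + 7·2 + 3·0 = 22
  R: 8·4 + 7·5 + 3·2 = 73
  Y: 8·5 + 7·4 + 3·3 = 77
  V: 8·3 + 7·0 + 3·1 = 27
  Q: 8·0 + 7·1 + 3·5 = 22
  P: 8·2 + 7·3 + 3·4 = 49
Y has the highest total.

Y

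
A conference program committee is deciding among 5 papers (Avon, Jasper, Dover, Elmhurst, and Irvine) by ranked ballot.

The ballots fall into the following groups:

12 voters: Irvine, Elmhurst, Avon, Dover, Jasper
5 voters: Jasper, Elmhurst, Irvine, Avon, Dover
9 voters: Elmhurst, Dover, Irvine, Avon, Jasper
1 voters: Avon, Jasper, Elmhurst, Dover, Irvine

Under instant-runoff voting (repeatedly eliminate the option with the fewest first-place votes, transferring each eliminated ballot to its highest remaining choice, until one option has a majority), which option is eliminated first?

Dover

Round 1: Irvine 12, Elmhurst 9, Jasper 5, Avon 1, Dover 0. Dover has the fewest and is eliminated.
Round 2: Irvine 12, Elmhurst 9, Jasper 5, Avon 1. Avon has the fewest and is eliminated.
Round 3: Irvine 12, Elmhurst 9, Jasper 6. Jasper has the fewest and is eliminated.
Round 4: Elmhurst 15, Irvine 12. Elmhurst has a majority.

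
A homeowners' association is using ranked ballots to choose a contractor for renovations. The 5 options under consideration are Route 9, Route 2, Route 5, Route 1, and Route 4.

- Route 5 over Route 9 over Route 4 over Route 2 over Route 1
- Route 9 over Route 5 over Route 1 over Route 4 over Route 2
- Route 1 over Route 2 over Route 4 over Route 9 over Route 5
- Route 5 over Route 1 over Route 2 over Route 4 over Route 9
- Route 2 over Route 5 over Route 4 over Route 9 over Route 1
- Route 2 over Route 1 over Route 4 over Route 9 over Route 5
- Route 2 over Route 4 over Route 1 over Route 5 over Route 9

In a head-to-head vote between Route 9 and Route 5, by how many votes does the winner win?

Ballots ranking Route 9 above Route 5: 3.
Ballots ranking Route 5 above Route 9: 4.
Route 5 wins 4–3, a margin of 1.

1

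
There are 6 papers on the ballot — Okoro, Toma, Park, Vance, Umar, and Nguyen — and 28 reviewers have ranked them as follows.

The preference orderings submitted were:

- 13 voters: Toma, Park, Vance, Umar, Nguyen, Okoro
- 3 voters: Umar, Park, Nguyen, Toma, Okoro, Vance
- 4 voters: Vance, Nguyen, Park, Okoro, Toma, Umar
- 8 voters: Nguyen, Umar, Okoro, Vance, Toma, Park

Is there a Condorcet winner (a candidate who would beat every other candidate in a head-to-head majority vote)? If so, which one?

None — there is no Condorcet winner

Head-to-head results (28 voters total):
Okoro vs Toma: Toma wins 16–12.
Okoro vs Park: Park wins 20–8.
Okoro vs Vance: Vance wins 17–11.
Okoro vs Umar: Umar wins 24–4.
Okoro vs Nguyen: Nguyen wins 28–0.
Toma vs Park: Toma wins 21–7.
Toma vs Vance: Toma wins 16–12.
Toma vs Umar: Toma wins 17–11.
Toma vs Nguyen: Nguyen wins 15–13.
Park vs Vance: Park wins 16–12.
Park vs Umar: Park wins 17–11.
Park vs Nguyen: Park wins 16–12.
Vance vs Umar: Vance wins 17–11.
Vance vs Nguyen: Vance wins 17–11.
Umar vs Nguyen: Umar wins 16–12.
No candidate beats all others: Toma beats Park beats Nguyen beats Toma, a majority cycle.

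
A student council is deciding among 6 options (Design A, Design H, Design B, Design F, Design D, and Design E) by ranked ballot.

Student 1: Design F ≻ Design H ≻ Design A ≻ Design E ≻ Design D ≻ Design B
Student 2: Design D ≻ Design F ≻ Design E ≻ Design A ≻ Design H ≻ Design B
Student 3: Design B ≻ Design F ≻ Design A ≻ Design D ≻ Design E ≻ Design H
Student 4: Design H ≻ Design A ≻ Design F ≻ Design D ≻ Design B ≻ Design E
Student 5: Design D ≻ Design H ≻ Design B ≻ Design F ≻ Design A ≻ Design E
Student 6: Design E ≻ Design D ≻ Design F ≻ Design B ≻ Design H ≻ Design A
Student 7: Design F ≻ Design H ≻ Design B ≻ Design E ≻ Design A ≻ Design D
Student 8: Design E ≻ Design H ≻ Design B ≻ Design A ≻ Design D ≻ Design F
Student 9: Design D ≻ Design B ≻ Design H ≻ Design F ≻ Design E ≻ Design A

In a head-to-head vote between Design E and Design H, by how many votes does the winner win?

Ballots ranking Design E above Design H: 4.
Ballots ranking Design H above Design E: 5.
Design H wins 5–4, a margin of 1.

1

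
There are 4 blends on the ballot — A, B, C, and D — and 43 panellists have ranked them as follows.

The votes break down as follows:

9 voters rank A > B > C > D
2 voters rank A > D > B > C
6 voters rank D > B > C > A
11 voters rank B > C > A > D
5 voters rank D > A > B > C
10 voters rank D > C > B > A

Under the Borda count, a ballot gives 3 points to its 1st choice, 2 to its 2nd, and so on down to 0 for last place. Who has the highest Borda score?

B

Borda scores:
  A: 9·3 + 2·3 + 6·0 + 11·1 + 5·2 + 10·0 = 54
  B: 9·2 + 2·1 + 6·2 + 11·3 + 5·1 + 10·1 = 80
  C: 9·1 + 2·0 + 6·1 + 11·2 + 5·0 + 10·2 = 57
  D: 9·0 + 2·2 + 6·3 + 11·0 + 5·3 + 10·3 = 67
B has the highest total.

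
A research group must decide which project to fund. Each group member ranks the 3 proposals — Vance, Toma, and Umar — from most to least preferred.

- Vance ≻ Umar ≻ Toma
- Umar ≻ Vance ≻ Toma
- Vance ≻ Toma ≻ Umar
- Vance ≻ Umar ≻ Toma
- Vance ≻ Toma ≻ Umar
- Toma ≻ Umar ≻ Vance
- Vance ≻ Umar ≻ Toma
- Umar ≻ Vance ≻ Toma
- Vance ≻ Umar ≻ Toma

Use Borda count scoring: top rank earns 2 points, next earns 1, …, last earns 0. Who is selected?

Borda scores:
  Vance: 2 + 1 + 2 + 2 + 2 + 0 + 2 + 1 + 2 = 14
  Toma: 0 + 0 + 1 + 0 + 1 + 2 + 0 + 0 + 0 = 4
  Umar: 1 + 2 + 0 + 1 + 0 + 1 + 1 + 2 + 1 = 9
Vance has the highest total.

Vance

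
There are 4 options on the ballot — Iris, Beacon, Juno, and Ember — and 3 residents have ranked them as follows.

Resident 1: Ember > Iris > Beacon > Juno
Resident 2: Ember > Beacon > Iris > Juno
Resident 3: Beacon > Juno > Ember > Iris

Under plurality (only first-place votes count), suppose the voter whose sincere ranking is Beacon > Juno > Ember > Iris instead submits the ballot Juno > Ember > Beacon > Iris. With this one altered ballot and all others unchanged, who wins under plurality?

Ember

First-place totals with the altered ballot: Iris 0, Beacon 0, Juno 1, Ember 2.
The winner is unchanged: still Ember.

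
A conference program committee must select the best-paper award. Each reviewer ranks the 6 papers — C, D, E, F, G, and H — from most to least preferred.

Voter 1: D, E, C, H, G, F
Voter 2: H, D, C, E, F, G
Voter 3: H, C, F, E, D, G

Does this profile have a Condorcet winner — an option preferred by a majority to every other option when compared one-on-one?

Head-to-head results (3 voters total):
C vs D: D wins 2–1.
C vs E: C wins 2–1.
C vs F: C wins 3–0.
C vs G: C wins 3–0.
C vs H: H wins 2–1.
D vs E: D wins 2–1.
D vs F: D wins 2–1.
D vs G: D wins 3–0.
D vs H: H wins 2–1.
E vs F: E wins 2–1.
E vs G: E wins 3–0.
E vs H: H wins 2–1.
F vs G: F wins 2–1.
F vs H: H wins 3–0.
G vs H: H wins 3–0.
H beats each rival — C (2–1), D (2–1), E (2–1), F (3–0), G (3–0) — so H is the Condorcet winner.

Yes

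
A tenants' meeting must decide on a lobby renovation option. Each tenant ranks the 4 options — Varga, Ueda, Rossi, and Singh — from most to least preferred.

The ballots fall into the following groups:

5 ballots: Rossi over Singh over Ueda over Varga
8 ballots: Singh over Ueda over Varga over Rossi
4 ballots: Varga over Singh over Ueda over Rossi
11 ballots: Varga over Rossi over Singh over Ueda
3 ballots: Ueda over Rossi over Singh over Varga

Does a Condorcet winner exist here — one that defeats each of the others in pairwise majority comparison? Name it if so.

There is no Condorcet winner

Head-to-head results (31 voters total):
Varga vs Ueda: Ueda wins 16–15.
Varga vs Rossi: Varga wins 23–8.
Varga vs Singh: Singh wins 16–15.
Ueda vs Rossi: Rossi wins 16–15.
Ueda vs Singh: Singh wins 28–3.
Rossi vs Singh: Rossi wins 19–12.
No candidate beats all others: Varga beats Rossi beats Ueda beats Varga, a majority cycle.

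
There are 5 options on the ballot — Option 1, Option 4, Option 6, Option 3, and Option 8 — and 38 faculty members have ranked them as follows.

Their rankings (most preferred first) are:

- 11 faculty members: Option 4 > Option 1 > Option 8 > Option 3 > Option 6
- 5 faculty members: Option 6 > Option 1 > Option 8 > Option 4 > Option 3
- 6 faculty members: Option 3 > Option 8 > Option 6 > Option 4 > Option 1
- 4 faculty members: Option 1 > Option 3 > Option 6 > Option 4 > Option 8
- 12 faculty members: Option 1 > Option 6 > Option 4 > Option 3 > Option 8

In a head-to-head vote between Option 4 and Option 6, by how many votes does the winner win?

16

Ballots ranking Option 4 above Option 6: 11.
Ballots ranking Option 6 above Option 4: 5+6+4+12 = 27.
Option 6 wins 27–11, a margin of 16.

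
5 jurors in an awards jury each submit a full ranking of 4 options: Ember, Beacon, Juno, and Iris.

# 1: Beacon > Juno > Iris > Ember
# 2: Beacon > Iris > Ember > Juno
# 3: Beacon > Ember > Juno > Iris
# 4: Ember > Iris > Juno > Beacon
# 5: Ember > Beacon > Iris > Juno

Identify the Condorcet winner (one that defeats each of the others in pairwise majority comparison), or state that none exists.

Head-to-head results (5 voters total):
Ember vs Beacon: Beacon wins 3–2.
Ember vs Juno: Ember wins 4–1.
Ember vs Iris: Ember wins 3–2.
Beacon vs Juno: Beacon wins 4–1.
Beacon vs Iris: Beacon wins 4–1.
Juno vs Iris: Iris wins 3–2.
Beacon beats each rival — Ember (3–2), Juno (4–1), Iris (4–1) — so Beacon is the Condorcet winner.

Beacon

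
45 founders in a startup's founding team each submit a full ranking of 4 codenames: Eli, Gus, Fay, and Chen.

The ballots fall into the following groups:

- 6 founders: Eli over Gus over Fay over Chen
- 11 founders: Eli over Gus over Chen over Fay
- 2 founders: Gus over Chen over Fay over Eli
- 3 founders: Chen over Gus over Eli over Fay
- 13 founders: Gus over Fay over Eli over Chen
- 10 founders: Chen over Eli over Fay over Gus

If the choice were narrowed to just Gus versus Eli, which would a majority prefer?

Ballots ranking Gus above Eli: 2+3+13 = 18.
Ballots ranking Eli above Gus: 6+11+10 = 27.
Eli wins the head-to-head, 27–18.

Eli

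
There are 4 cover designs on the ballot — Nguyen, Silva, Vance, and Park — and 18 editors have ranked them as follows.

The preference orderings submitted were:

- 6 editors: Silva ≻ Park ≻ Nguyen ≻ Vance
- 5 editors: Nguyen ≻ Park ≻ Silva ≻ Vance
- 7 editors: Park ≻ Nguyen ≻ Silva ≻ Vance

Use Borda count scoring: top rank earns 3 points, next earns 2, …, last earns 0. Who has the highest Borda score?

Park

Borda scores:
  Nguyen: 6·1 + 5·3 + 7·2 = 35
  Silva: 6·3 + 5·1 + 7·1 = 30
  Vance: 6·0 + 5·0 + 7·0 = 0
  Park: 6·2 + 5·2 + 7·3 = 43
Park has the highest total.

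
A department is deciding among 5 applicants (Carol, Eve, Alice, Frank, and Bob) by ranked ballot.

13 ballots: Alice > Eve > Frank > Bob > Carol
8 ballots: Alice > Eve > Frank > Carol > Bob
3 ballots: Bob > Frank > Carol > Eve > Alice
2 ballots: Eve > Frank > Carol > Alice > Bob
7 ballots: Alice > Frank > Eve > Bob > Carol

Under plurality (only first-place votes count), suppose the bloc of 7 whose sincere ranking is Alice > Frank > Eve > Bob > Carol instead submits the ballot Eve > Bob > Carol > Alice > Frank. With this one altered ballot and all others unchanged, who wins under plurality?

Alice

First-place totals with the altered ballot: Carol 0, Eve 9, Alice 21, Frank 0, Bob 3.
The winner is unchanged: still Alice.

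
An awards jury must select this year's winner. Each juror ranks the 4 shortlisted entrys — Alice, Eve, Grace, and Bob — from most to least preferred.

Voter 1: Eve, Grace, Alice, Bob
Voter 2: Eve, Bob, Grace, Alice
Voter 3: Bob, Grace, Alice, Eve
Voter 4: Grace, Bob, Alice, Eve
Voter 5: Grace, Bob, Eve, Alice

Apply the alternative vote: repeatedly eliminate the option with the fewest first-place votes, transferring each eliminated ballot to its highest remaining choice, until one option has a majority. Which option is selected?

Grace

Round 1: Eve 2, Grace 2, Bob 1, Alice 0. Alice has the fewest and is eliminated.
Round 2: Eve 2, Grace 2, Bob 1. Bob has the fewest and is eliminated.
Round 3: Grace 3, Eve 2. Grace has a majority.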